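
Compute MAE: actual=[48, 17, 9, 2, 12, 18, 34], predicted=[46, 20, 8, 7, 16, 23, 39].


Absolute errors: |48-46|=2, |17-20|=3, |9-8|=1, |2-7|=5, |12-16|=4, |18-23|=5, |34-39|=5
Sum = 25
MAE = 25/7 = 25/7

25/7


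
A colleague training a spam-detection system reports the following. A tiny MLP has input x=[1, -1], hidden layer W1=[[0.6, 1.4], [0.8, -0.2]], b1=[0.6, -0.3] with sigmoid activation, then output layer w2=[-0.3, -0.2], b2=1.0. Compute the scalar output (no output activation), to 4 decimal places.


z1[0] = (0.6)·(1) + (1.4)·(-1) + 0.6 = -0.2
z1[1] = (0.8)·(1) + (-0.2)·(-1) - 0.3 = 0.7
h = sigmoid(z1) = [0.4502, 0.6682]
output = (-0.3)·(0.4502) + (-0.2)·(0.6682) + 1.0 = 0.7313

0.7313


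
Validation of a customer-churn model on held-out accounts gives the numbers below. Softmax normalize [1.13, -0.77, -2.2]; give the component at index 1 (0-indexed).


Exponentials: e^1.13=3.0957, e^-0.77=0.463, e^-2.2=0.1108
Sum = 3.6695
Softmax = [0.8436, 0.1262, 0.0302]
p[1] = 0.463/3.6695 = 0.1262

0.1262


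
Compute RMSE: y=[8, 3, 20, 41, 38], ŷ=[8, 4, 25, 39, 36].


MSE = 34/5 = 6.8
RMSE = √(34/5) = 2.6077

2.6077


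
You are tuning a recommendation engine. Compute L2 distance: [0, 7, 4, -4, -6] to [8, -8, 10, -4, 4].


d = √((0-8)² + (7+ 8)² + (4-10)² + (-4+ 4)² + (-6-4)²)
  = √(64 + 225 + 36 + 0 + 100)
  = √425 = 20.6155

20.6155


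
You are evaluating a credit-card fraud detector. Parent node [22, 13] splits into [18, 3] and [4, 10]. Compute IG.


Parent = [22, 13], H_parent = 0.9518
H_left = 0.5917 (n=21), H_right = 0.8631 (n=14)
H_children = (21/35)·0.5917 + (14/35)·0.8631 = 0.7003
IG = 0.9518 - 0.7003 = 0.2515

0.2515


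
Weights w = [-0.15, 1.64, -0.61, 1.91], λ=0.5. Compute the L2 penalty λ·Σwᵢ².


‖w‖₂² = (-0.15)² + (1.64)² + (-0.61)² + (1.91)²
     = 0.0225 + 2.6896 + 0.3721 + 3.6481
     = 6.7323
λ·‖w‖₂² = 0.5·6.7323 = 3.36615

3.36615


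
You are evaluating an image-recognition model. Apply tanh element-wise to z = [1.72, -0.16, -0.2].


tanh(1.72) = 0.9379
tanh(-0.16) = -0.1586
tanh(-0.2) = -0.1974
result = [0.9379, -0.1586, -0.1974]

[0.9379, -0.1586, -0.1974]


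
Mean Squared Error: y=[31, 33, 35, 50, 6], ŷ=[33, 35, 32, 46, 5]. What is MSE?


Squared errors: (31-33)²=4, (33-35)²=4, (35-32)²=9, (50-46)²=16, (6-5)²=1
Sum = 34
MSE = 34/5 = 34/5

34/5


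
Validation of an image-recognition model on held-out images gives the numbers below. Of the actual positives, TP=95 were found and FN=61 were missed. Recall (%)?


Recall = TP/(TP+FN)
= 95/(95+61)
= 95/156 = 60.9%

60.9%


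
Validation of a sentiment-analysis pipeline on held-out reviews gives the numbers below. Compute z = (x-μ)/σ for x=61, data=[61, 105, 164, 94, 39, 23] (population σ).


μ = 81, σ = 46.8366
z = (61 - 81)/46.8366 = -0.427

-0.427


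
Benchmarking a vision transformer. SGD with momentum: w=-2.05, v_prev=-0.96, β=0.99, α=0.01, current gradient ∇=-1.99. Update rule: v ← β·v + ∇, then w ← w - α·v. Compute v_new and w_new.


v_new = 0.99·-0.96 - 1.99 = -0.9504 - 1.99 = -2.9404
w_new = -2.05 - 0.01·-2.9404 = -2.05 + 0.029404 = -2.020596

v_new=-2.9404, w_new=-2.020596


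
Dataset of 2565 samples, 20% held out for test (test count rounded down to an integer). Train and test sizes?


Test = ⌊2565·20/100⌋ = 513
Train = 2565 - 513 = 2052

Train: 2052, Test: 513


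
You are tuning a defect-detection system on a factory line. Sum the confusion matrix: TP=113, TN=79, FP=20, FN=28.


Total = TP + TN + FP + FN
= 113 + 79 + 20 + 28
= 240
(Predicted positive: 133, predicted negative: 107)

240


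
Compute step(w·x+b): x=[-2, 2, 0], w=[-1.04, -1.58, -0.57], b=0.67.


z = (-2)·(-1.04) + (2)·(-1.58) + (0)·(-0.57) + 0.67
  = -0.41
step(z) = 0 (z<0)

0


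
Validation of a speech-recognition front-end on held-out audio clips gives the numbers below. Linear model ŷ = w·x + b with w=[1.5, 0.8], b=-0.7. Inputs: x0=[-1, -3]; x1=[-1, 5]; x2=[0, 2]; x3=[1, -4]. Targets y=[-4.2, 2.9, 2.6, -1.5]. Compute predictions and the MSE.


ŷ0 = (1.5)·(-1) + (0.8)·(-3) - 0.7 = -4.6
ŷ1 = (1.5)·(-1) + (0.8)·(5) - 0.7 = 1.8
ŷ2 = (1.5)·(0) + (0.8)·(2) - 0.7 = 0.9
ŷ3 = (1.5)·(1) + (0.8)·(-4) - 0.7 = -2.4
errors² = [0.16, 1.21, 2.89, 0.81]
MSE = 5.0700/4 = 1.2675

1.2675


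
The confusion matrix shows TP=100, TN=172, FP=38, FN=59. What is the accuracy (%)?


Accuracy = (TP+TN)/(TP+TN+FP+FN)
= (100+172)/(369)
= 272/369 = 73.71%

73.71%


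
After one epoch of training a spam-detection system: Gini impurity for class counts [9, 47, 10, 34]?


Probabilities: [9/100, 47/100, 10/100, 34/100] ≈ [0.09, 0.47, 0.1, 0.34]
Σpᵢ² = (81 + 2209 + 100 + 1156)/100² = 3546/10000
Gini = 1 - Σpᵢ² = 1 - 3546/10000 = 0.6454

0.6454


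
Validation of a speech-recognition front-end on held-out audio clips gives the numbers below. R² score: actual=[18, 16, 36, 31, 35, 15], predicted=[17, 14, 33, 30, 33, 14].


ȳ = 25.1667
SS_res = Σ(y-ŷ)² = 20
SS_tot = Σ(y-ȳ)² = 486.83
R² = 1 - SS_res/SS_tot = 1 - 0.0411 = 0.9589

0.9589


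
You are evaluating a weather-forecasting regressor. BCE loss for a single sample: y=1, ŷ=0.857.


BCE = -[y·ln(p) + (1-y)·ln(1-p)]
= -1·ln(0.857) - 0
= -ln(0.857) = 0.1543

0.1543


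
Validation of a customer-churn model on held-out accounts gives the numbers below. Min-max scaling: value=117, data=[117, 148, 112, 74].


min=74, max=148
(117-74)/(148-74) = 43/74 = 0.5811

0.5811


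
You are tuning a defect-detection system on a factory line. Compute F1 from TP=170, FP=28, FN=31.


Precision = 170/198 = 0.8586
Recall = 170/201 = 0.8458
F1 = 2·P·R/(P+R) = 2·TP/(2·TP+FP+FN) = 340/(340+28+31) = 340/399 = 0.8521

0.8521


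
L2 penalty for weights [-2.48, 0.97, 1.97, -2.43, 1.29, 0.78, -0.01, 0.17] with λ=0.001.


‖w‖₂² = (-2.48)² + (0.97)² + (1.97)² + (-2.43)² + (1.29)² + (0.78)² + (-0.01)² + (0.17)²
     = 6.1504 + 0.9409 + 3.8809 + 5.9049 + 1.6641 + 0.6084 + 0.0001 + 0.0289
     = 19.1786
λ·‖w‖₂² = 0.001·19.1786 = 0.019179

0.019179


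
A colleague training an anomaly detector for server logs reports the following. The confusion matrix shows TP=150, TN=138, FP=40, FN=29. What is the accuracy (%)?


Accuracy = (TP+TN)/(TP+TN+FP+FN)
= (150+138)/(357)
= 288/357 = 80.67%

80.67%


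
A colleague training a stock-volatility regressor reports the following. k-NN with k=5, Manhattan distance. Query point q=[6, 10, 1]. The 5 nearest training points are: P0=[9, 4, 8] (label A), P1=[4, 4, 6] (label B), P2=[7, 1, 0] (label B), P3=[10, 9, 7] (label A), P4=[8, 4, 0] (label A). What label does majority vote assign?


d(q,P0) = 16  (label A)
d(q,P1) = 13  (label B)
d(q,P2) = 11  (label B)
d(q,P3) = 11  (label A)
d(q,P4) = 9  (label A)
Votes: A=3, B=2
Majority → A

A


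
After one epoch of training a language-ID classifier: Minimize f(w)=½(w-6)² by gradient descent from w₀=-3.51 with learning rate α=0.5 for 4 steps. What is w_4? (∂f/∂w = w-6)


step 1: grad = -3.51-6 = -9.51; w = -3.51 - 0.5·(-9.51) = 1.245
step 2: grad = 1.245-6 = -4.755; w = 1.245 - 0.5·(-4.755) = 3.6225
step 3: grad = 3.6225-6 = -2.3775; w = 3.6225 - 0.5·(-2.3775) = 4.81125
step 4: grad = 4.81125-6 = -1.18875; w = 4.81125 - 0.5·(-1.18875) = 5.405625

5.405625


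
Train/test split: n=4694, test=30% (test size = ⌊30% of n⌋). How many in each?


Test = ⌊4694·30/100⌋ = 1408
Train = 4694 - 1408 = 3286

Train: 3286, Test: 1408


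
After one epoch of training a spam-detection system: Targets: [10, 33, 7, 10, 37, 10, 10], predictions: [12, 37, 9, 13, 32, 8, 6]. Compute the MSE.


Squared errors: (10-12)²=4, (33-37)²=16, (7-9)²=4, (10-13)²=9, (37-32)²=25, (10-8)²=4, (10-6)²=16
Sum = 78
MSE = 78/7 = 78/7

78/7


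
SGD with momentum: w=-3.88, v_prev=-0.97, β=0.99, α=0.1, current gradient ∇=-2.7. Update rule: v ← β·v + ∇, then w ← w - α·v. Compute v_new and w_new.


v_new = 0.99·-0.97 - 2.7 = -0.9603 - 2.7 = -3.6603
w_new = -3.88 - 0.1·-3.6603 = -3.88 + 0.36603 = -3.51397

v_new=-3.6603, w_new=-3.51397


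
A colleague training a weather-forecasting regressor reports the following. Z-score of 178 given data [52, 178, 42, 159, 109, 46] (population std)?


μ = 97.6667, σ = 55.0717
z = (178 - 97.6667)/55.0717 = 1.4587

1.4587


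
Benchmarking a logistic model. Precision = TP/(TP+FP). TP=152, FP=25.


Precision = TP/(TP+FP)
= 152/(152+25)
= 152/177 = 85.88%

85.88%


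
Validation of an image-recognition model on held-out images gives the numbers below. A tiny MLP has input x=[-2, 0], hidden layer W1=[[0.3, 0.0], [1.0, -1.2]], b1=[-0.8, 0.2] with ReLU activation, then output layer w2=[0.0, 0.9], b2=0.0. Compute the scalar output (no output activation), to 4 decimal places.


z1[0] = (0.3)·(-2) + (0.0)·(0) - 0.8 = -1.4
z1[1] = (1.0)·(-2) + (-1.2)·(0) + 0.2 = -1.8
h = ReLU(z1) = [0.0, 0.0]
output = (0.0)·(0.0) + (0.9)·(0.0) + 0.0 = 0.0

0.0


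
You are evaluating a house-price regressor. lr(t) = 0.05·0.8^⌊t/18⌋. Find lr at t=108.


n_drops = ⌊108/18⌋ = 6
lr = 0.05·0.8^6 = 0.05·0.262144 = 0.0131072

0.0131072


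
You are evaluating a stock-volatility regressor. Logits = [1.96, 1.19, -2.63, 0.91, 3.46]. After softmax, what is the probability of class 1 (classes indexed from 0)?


Exponentials: e^1.96=7.0993, e^1.19=3.2871, e^-2.63=0.0721, e^0.91=2.4843, e^3.46=31.817
Sum = 44.7598
Softmax = [0.1586, 0.0734, 0.0016, 0.0555, 0.7108]
p[1] = 3.2871/44.7598 = 0.0734

0.0734


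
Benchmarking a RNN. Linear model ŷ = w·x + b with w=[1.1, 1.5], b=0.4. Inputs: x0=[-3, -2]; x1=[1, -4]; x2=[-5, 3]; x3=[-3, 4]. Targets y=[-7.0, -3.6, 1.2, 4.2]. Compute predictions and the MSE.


ŷ0 = (1.1)·(-3) + (1.5)·(-2) + 0.4 = -5.9
ŷ1 = (1.1)·(1) + (1.5)·(-4) + 0.4 = -4.5
ŷ2 = (1.1)·(-5) + (1.5)·(3) + 0.4 = -0.6
ŷ3 = (1.1)·(-3) + (1.5)·(4) + 0.4 = 3.1
errors² = [1.21, 0.81, 3.24, 1.21]
MSE = 6.4700/4 = 1.6175

1.6175


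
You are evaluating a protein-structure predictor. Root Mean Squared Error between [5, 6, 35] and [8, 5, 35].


MSE = 10/3 = 3.3333
RMSE = √(10/3) = 1.8257

1.8257


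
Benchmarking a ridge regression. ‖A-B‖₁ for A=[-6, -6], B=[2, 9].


d = |-6-2| + |-6-9|
  = 8 + 15
  = 23

23


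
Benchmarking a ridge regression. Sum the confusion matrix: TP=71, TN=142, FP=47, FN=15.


Total = TP + TN + FP + FN
= 71 + 142 + 47 + 15
= 275
(Predicted positive: 118, predicted negative: 157)

275


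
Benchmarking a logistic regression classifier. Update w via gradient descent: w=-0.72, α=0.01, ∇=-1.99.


w_new = w - α·∇
= -0.72 - 0.01·-1.99
= -0.72 + 0.0199
= -0.7001

-0.7001


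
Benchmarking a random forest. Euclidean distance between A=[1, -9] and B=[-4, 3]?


d = √((1+ 4)² + (-9-3)²)
  = √(25 + 144)
  = √169 = 13.0

13.0


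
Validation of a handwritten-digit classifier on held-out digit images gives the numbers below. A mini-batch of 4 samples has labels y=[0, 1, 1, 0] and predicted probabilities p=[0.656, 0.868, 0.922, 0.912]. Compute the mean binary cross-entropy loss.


L[0] = -ln(1-0.656) = -ln(0.344) = 1.0671
L[1] = -ln(0.868) = 0.1416
L[2] = -ln(0.922) = 0.0812
L[3] = -ln(1-0.912) = -ln(0.088) = 2.4304
mean = (1.0671 + 0.1416 + 0.0812 + 2.4304)/4 = 0.9301

0.9301


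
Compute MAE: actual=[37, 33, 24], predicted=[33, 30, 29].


Absolute errors: |37-33|=4, |33-30|=3, |24-29|=5
Sum = 12
MAE = 12/3 = 4

4


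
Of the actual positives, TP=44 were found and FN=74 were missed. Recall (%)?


Recall = TP/(TP+FN)
= 44/(44+74)
= 44/118 = 37.29%

37.29%


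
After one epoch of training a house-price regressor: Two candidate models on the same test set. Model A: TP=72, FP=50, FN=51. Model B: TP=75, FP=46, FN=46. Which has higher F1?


Model A: P=72/122=0.5902, R=72/123=0.5854, F1=2PR/(P+R)=2TP/(2TP+FP+FN)=144/245=0.5878
Model B: P=75/121=0.6198, R=75/121=0.6198, F1=2PR/(P+R)=2TP/(2TP+FP+FN)=150/242=0.6198
0.5878 < 0.6198 → Model B

Model B


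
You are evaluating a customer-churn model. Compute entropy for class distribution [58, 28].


Probabilities: [58/86, 28/86] ≈ [0.6744, 0.3256]
H = -((58/86)·log₂(58/86) + (28/86)·log₂(28/86))
  = 0.9103 bits

0.9103 bits


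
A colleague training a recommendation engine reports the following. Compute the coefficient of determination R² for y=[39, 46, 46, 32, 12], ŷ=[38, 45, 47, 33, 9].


ȳ = 35
SS_res = Σ(y-ŷ)² = 13
SS_tot = Σ(y-ȳ)² = 796
R² = 1 - SS_res/SS_tot = 1 - 0.0163 = 0.9837

0.9837


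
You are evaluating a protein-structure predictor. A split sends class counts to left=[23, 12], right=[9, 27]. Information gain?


Parent = [32, 39], H_parent = 0.993
H_left = 0.9275 (n=35), H_right = 0.8113 (n=36)
H_children = (35/71)·0.9275 + (36/71)·0.8113 = 0.8686
IG = 0.993 - 0.8686 = 0.1244

0.1244


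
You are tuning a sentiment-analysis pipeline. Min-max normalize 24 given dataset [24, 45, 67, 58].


min=24, max=67
(24-24)/(67-24) = 0/43 = 0.0

0.0


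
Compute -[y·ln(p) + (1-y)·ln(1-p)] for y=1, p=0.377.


BCE = -[y·ln(p) + (1-y)·ln(1-p)]
= -1·ln(0.377) - 0
= -ln(0.377) = 0.9755

0.9755


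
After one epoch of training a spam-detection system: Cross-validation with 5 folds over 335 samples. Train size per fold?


Fold size = 335/5 = 67
Training per fold = 335 - 67 = 268

268


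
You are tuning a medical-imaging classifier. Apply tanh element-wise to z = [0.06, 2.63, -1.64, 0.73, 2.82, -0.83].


tanh(0.06) = 0.0599
tanh(2.63) = 0.9897
tanh(-1.64) = -0.9275
tanh(0.73) = 0.6231
tanh(2.82) = 0.9929
tanh(-0.83) = -0.6805
result = [0.0599, 0.9897, -0.9275, 0.6231, 0.9929, -0.6805]

[0.0599, 0.9897, -0.9275, 0.6231, 0.9929, -0.6805]


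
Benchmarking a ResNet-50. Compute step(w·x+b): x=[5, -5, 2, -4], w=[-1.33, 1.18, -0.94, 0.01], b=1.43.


z = (5)·(-1.33) + (-5)·(1.18) + (2)·(-0.94) + (-4)·(0.01) + 1.43
  = -13.04
step(z) = 0 (z<0)

0


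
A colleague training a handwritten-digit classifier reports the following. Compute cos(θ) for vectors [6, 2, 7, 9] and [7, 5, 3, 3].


A·B = 6·7 + 2·5 + 7·3 + 9·3 = 100
‖A‖ = √170 = 13.0384, ‖B‖ = √92 = 9.5917
cos = 100/(√170·√92) = 100/√15640 = 0.7996

0.7996


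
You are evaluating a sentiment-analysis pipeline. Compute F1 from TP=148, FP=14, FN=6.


Precision = 148/162 = 0.9136
Recall = 148/154 = 0.961
F1 = 2·P·R/(P+R) = 2·TP/(2·TP+FP+FN) = 296/(296+14+6) = 296/316 = 0.9367

0.9367


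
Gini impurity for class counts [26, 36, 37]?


Probabilities: [26/99, 36/99, 37/99] ≈ [0.2626, 0.3636, 0.3737]
Σpᵢ² = (676 + 1296 + 1369)/99² = 3341/9801
Gini = 1 - Σpᵢ² = 1 - 3341/9801 = 0.6591

0.6591


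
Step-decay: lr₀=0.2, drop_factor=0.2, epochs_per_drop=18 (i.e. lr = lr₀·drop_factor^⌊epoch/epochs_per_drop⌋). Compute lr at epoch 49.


n_drops = ⌊49/18⌋ = 2
lr = 0.2·0.2^2 = 0.2·0.04 = 0.008

0.008


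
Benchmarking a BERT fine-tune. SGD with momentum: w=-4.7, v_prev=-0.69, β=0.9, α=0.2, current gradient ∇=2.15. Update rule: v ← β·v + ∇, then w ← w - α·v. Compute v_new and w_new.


v_new = 0.9·-0.69 + 2.15 = -0.621 + 2.15 = 1.529
w_new = -4.7 - 0.2·1.529 = -4.7 - 0.3058 = -5.0058

v_new=1.529, w_new=-5.0058


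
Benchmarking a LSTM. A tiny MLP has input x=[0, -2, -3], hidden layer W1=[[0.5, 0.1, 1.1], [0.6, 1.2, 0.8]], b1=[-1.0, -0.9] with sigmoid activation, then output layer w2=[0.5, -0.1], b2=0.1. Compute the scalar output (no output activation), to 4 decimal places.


z1[0] = (0.5)·(0) + (0.1)·(-2) + (1.1)·(-3) - 1.0 = -4.5
z1[1] = (0.6)·(0) + (1.2)·(-2) + (0.8)·(-3) - 0.9 = -5.7
h = sigmoid(z1) = [0.011, 0.0033]
output = (0.5)·(0.011) + (-0.1)·(0.0033) + 0.1 = 0.1052

0.1052


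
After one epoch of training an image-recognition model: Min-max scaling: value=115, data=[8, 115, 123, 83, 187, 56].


min=8, max=187
(115-8)/(187-8) = 107/179 = 0.5978

0.5978


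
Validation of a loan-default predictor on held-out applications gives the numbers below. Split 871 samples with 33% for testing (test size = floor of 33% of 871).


Test = ⌊871·33/100⌋ = 287
Train = 871 - 287 = 584

Train: 584, Test: 287


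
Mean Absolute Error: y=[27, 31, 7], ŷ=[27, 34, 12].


Absolute errors: |27-27|=0, |31-34|=3, |7-12|=5
Sum = 8
MAE = 8/3 = 8/3

8/3


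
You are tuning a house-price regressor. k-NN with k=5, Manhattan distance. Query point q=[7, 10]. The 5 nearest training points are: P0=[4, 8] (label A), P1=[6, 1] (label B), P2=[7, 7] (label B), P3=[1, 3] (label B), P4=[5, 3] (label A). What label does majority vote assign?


d(q,P0) = 5  (label A)
d(q,P1) = 10  (label B)
d(q,P2) = 3  (label B)
d(q,P3) = 13  (label B)
d(q,P4) = 9  (label A)
Votes: A=2, B=3
Majority → B

B


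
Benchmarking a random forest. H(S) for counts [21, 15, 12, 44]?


Probabilities: [21/92, 15/92, 12/92, 44/92] ≈ [0.2283, 0.163, 0.1304, 0.4783]
H = -((21/92)·log₂(21/92) + (15/92)·log₂(15/92) + (12/92)·log₂(12/92) + (44/92)·log₂(44/92))
  = 1.8053 bits

1.8053 bits


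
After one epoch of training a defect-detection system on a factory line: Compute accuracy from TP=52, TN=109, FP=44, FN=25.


Accuracy = (TP+TN)/(TP+TN+FP+FN)
= (52+109)/(230)
= 161/230 = 70.0%

70.0%


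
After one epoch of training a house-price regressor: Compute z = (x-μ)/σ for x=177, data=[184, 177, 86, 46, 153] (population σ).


μ = 129.2, σ = 54.1162
z = (177 - 129.2)/54.1162 = 0.8833

0.8833


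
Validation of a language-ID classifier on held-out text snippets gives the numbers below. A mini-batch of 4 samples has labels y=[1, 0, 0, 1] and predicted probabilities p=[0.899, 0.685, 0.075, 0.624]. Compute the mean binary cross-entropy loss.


L[0] = -ln(0.899) = 0.1065
L[1] = -ln(1-0.685) = -ln(0.315) = 1.1552
L[2] = -ln(1-0.075) = -ln(0.925) = 0.078
L[3] = -ln(0.624) = 0.4716
mean = (0.1065 + 1.1552 + 0.078 + 0.4716)/4 = 0.4528

0.4528


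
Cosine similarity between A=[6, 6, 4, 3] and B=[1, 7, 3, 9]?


A·B = 6·1 + 6·7 + 4·3 + 3·9 = 87
‖A‖ = √97 = 9.8489, ‖B‖ = √140 = 11.8322
cos = 87/(√97·√140) = 87/√13580 = 0.7466

0.7466


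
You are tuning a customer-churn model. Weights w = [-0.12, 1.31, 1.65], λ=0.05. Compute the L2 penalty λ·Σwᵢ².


‖w‖₂² = (-0.12)² + (1.31)² + (1.65)²
     = 0.0144 + 1.7161 + 2.7225
     = 4.453
λ·‖w‖₂² = 0.05·4.453 = 0.22265

0.22265


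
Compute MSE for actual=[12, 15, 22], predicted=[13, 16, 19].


Squared errors: (12-13)²=1, (15-16)²=1, (22-19)²=9
Sum = 11
MSE = 11/3 = 11/3

11/3


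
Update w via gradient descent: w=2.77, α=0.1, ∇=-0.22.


w_new = w - α·∇
= 2.77 - 0.1·-0.22
= 2.77 + 0.022
= 2.792

2.792


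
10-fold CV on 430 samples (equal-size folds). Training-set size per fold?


Fold size = 430/10 = 43
Training per fold = 430 - 43 = 387

387


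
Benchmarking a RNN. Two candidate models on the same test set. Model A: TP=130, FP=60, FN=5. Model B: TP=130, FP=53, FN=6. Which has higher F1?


Model A: P=130/190=0.6842, R=130/135=0.963, F1=2PR/(P+R)=2TP/(2TP+FP+FN)=260/325=0.8
Model B: P=130/183=0.7104, R=130/136=0.9559, F1=2PR/(P+R)=2TP/(2TP+FP+FN)=260/319=0.815
0.8 < 0.815 → Model B

Model B


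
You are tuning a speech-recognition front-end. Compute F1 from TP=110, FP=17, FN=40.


Precision = 110/127 = 0.8661
Recall = 110/150 = 0.7333
F1 = 2·P·R/(P+R) = 2·TP/(2·TP+FP+FN) = 220/(220+17+40) = 220/277 = 0.7942

0.7942


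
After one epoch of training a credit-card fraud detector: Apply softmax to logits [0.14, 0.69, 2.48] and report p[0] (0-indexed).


Exponentials: e^0.14=1.1503, e^0.69=1.9937, e^2.48=11.9413
Sum = 15.0853
Softmax = [0.0763, 0.1322, 0.7916]
p[0] = 1.1503/15.0853 = 0.0763

0.0763


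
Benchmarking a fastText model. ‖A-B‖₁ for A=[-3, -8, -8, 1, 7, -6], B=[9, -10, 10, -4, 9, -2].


d = |-3-9| + |-8+ 10| + |-8-10| + |1+ 4| + |7-9| + |-6+ 2|
  = 12 + 2 + 18 + 5 + 2 + 4
  = 43

43


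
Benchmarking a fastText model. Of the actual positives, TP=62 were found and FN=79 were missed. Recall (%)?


Recall = TP/(TP+FN)
= 62/(62+79)
= 62/141 = 43.97%

43.97%


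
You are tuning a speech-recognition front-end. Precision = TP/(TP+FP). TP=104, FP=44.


Precision = TP/(TP+FP)
= 104/(104+44)
= 104/148 = 70.27%

70.27%


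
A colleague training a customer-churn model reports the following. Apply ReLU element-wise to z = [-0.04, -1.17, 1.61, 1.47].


ReLU(-0.04) = max(0, -0.04) = 0.0
ReLU(-1.17) = max(0, -1.17) = 0.0
ReLU(1.61) = max(0, 1.61) = 1.61
ReLU(1.47) = max(0, 1.47) = 1.47
result = [0.0, 0.0, 1.61, 1.47]

[0.0, 0.0, 1.61, 1.47]


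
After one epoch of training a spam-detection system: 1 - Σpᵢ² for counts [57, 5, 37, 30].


Probabilities: [57/129, 5/129, 37/129, 30/129] ≈ [0.4419, 0.0388, 0.2868, 0.2326]
Σpᵢ² = (3249 + 25 + 1369 + 900)/129² = 5543/16641
Gini = 1 - Σpᵢ² = 1 - 5543/16641 = 0.6669

0.6669


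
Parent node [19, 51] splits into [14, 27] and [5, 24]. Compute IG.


Parent = [19, 51], H_parent = 0.8435
H_left = 0.9262 (n=41), H_right = 0.6632 (n=29)
H_children = (41/70)·0.9262 + (29/70)·0.6632 = 0.8172
IG = 0.8435 - 0.8172 = 0.0263

0.0263


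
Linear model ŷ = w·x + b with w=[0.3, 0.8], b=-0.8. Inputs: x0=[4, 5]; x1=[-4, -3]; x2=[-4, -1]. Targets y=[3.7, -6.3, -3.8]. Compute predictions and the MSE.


ŷ0 = (0.3)·(4) + (0.8)·(5) - 0.8 = 4.4
ŷ1 = (0.3)·(-4) + (0.8)·(-3) - 0.8 = -4.4
ŷ2 = (0.3)·(-4) + (0.8)·(-1) - 0.8 = -2.8
errors² = [0.49, 3.61, 1.0]
MSE = 5.1000/3 = 1.7

1.7


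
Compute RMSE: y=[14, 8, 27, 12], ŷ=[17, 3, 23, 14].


MSE = 54/4 = 13.5
RMSE = √(54/4) = 3.6742

3.6742


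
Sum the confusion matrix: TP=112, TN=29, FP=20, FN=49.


Total = TP + TN + FP + FN
= 112 + 29 + 20 + 49
= 210
(Predicted positive: 132, predicted negative: 78)

210


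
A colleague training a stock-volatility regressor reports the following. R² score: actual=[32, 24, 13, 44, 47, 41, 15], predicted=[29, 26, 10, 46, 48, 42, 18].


ȳ = 30.8571
SS_res = Σ(y-ŷ)² = 37
SS_tot = Σ(y-ȳ)² = 1154.86
R² = 1 - SS_res/SS_tot = 1 - 0.032 = 0.968

0.968


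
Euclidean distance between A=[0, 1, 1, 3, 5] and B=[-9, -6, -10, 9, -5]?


d = √((0+ 9)² + (1+ 6)² + (1+ 10)² + (3-9)² + (5+ 5)²)
  = √(81 + 49 + 121 + 36 + 100)
  = √387 = 19.6723

19.6723


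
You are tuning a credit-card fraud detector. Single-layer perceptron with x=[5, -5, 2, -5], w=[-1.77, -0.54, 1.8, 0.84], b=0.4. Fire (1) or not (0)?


z = (5)·(-1.77) + (-5)·(-0.54) + (2)·(1.8) + (-5)·(0.84) + 0.4
  = -6.35
step(z) = 0 (z<0)

0


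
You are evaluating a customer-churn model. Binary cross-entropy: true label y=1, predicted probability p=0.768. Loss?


BCE = -[y·ln(p) + (1-y)·ln(1-p)]
= -1·ln(0.768) - 0
= -ln(0.768) = 0.264

0.264


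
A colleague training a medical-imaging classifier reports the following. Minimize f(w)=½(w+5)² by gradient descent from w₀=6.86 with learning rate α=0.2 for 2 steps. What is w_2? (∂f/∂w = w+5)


step 1: grad = 6.86+5 = 11.86; w = 6.86 - 0.2·(11.86) = 4.488
step 2: grad = 4.488+5 = 9.488; w = 4.488 - 0.2·(9.488) = 2.5904

2.5904


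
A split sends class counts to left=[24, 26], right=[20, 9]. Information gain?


Parent = [44, 35], H_parent = 0.9906
H_left = 0.9988 (n=50), H_right = 0.8936 (n=29)
H_children = (50/79)·0.9988 + (29/79)·0.8936 = 0.9602
IG = 0.9906 - 0.9602 = 0.0304

0.0304


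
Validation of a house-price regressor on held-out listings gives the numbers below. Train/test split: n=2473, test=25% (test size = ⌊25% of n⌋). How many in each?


Test = ⌊2473·25/100⌋ = 618
Train = 2473 - 618 = 1855

Train: 1855, Test: 618


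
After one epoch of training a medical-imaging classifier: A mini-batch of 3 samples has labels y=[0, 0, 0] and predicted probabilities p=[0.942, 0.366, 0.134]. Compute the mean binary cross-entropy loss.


L[0] = -ln(1-0.942) = -ln(0.058) = 2.8473
L[1] = -ln(1-0.366) = -ln(0.634) = 0.4557
L[2] = -ln(1-0.134) = -ln(0.866) = 0.1439
mean = (2.8473 + 0.4557 + 0.1439)/3 = 1.149

1.149


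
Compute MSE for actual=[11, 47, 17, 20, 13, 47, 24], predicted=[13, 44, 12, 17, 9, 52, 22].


Squared errors: (11-13)²=4, (47-44)²=9, (17-12)²=25, (20-17)²=9, (13-9)²=16, (47-52)²=25, (24-22)²=4
Sum = 92
MSE = 92/7 = 92/7

92/7


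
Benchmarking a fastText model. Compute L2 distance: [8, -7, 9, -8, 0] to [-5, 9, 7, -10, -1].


d = √((8+ 5)² + (-7-9)² + (9-7)² + (-8+ 10)² + (0+ 1)²)
  = √(169 + 256 + 4 + 4 + 1)
  = √434 = 20.8327

20.8327


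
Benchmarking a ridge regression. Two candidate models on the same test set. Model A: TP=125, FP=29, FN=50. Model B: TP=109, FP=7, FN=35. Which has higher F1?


Model A: P=125/154=0.8117, R=125/175=0.7143, F1=2PR/(P+R)=2TP/(2TP+FP+FN)=250/329=0.7599
Model B: P=109/116=0.9397, R=109/144=0.7569, F1=2PR/(P+R)=2TP/(2TP+FP+FN)=218/260=0.8385
0.7599 < 0.8385 → Model B

Model B


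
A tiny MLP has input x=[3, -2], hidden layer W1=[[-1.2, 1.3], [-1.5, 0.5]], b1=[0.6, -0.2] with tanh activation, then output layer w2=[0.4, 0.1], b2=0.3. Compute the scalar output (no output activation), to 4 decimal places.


z1[0] = (-1.2)·(3) + (1.3)·(-2) + 0.6 = -5.6
z1[1] = (-1.5)·(3) + (0.5)·(-2) - 0.2 = -5.7
h = tanh(z1) = [-1.0, -1.0]
output = (0.4)·(-1.0) + (0.1)·(-1.0) + 0.3 = -0.2

-0.2


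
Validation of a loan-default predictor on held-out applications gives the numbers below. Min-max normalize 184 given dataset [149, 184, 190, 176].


min=149, max=190
(184-149)/(190-149) = 35/41 = 0.8537

0.8537


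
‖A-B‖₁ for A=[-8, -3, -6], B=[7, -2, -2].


d = |-8-7| + |-3+ 2| + |-6+ 2|
  = 15 + 1 + 4
  = 20

20


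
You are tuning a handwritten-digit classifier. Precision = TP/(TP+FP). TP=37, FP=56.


Precision = TP/(TP+FP)
= 37/(37+56)
= 37/93 = 39.78%

39.78%


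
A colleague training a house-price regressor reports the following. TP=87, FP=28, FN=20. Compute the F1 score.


Precision = 87/115 = 0.7565
Recall = 87/107 = 0.8131
F1 = 2·P·R/(P+R) = 2·TP/(2·TP+FP+FN) = 174/(174+28+20) = 174/222 = 0.7838

0.7838


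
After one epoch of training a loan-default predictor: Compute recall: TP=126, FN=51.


Recall = TP/(TP+FN)
= 126/(126+51)
= 126/177 = 71.19%

71.19%


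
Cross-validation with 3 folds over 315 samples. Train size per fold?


Fold size = 315/3 = 105
Training per fold = 315 - 105 = 210

210


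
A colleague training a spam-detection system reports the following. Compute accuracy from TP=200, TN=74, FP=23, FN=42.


Accuracy = (TP+TN)/(TP+TN+FP+FN)
= (200+74)/(339)
= 274/339 = 80.83%

80.83%


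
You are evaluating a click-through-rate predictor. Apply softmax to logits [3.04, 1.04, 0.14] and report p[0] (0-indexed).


Exponentials: e^3.04=20.9052, e^1.04=2.8292, e^0.14=1.1503
Sum = 24.8847
Softmax = [0.8401, 0.1137, 0.0462]
p[0] = 20.9052/24.8847 = 0.8401

0.8401


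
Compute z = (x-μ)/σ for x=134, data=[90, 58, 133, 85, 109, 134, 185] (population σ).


μ = 113.4286, σ = 38.5036
z = (134 - 113.4286)/38.5036 = 0.5343

0.5343


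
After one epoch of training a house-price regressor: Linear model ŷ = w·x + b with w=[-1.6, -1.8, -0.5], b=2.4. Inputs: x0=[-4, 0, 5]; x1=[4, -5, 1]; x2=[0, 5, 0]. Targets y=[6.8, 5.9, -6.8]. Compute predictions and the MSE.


ŷ0 = (-1.6)·(-4) + (-1.8)·(0) + (-0.5)·(5) + 2.4 = 6.3
ŷ1 = (-1.6)·(4) + (-1.8)·(-5) + (-0.5)·(1) + 2.4 = 4.5
ŷ2 = (-1.6)·(0) + (-1.8)·(5) + (-0.5)·(0) + 2.4 = -6.6
errors² = [0.25, 1.96, 0.04]
MSE = 2.2500/3 = 0.75

0.75


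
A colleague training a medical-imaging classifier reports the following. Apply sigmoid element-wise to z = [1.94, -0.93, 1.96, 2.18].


σ(1.94) = 1/(1+e^-1.94) = 0.8744
σ(-0.93) = 1/(1+e^0.93) = 0.2829
σ(1.96) = 1/(1+e^-1.96) = 0.8765
σ(2.18) = 1/(1+e^-2.18) = 0.8984
result = [0.8744, 0.2829, 0.8765, 0.8984]

[0.8744, 0.2829, 0.8765, 0.8984]


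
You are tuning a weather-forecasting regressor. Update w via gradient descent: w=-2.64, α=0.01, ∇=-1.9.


w_new = w - α·∇
= -2.64 - 0.01·-1.9
= -2.64 + 0.019
= -2.621

-2.621


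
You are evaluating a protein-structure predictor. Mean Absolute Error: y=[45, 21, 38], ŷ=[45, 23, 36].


Absolute errors: |45-45|=0, |21-23|=2, |38-36|=2
Sum = 4
MAE = 4/3 = 4/3

4/3


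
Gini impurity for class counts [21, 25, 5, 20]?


Probabilities: [21/71, 25/71, 5/71, 20/71] ≈ [0.2958, 0.3521, 0.0704, 0.2817]
Σpᵢ² = (441 + 625 + 25 + 400)/71² = 1491/5041
Gini = 1 - Σpᵢ² = 1 - 1491/5041 = 0.7042

0.7042


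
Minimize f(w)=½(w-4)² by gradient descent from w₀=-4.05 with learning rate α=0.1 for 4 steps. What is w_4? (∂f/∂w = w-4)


step 1: grad = -4.05-4 = -8.05; w = -4.05 - 0.1·(-8.05) = -3.245
step 2: grad = -3.245-4 = -7.245; w = -3.245 - 0.1·(-7.245) = -2.5205
step 3: grad = -2.5205-4 = -6.5205; w = -2.5205 - 0.1·(-6.5205) = -1.86845
step 4: grad = -1.86845-4 = -5.86845; w = -1.86845 - 0.1·(-5.86845) = -1.281605

-1.281605


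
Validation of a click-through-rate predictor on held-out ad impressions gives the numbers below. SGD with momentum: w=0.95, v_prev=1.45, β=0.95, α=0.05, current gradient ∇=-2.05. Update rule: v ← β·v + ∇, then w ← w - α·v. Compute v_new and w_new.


v_new = 0.95·1.45 - 2.05 = 1.3775 - 2.05 = -0.6725
w_new = 0.95 - 0.05·-0.6725 = 0.95 + 0.033625 = 0.983625

v_new=-0.6725, w_new=0.983625


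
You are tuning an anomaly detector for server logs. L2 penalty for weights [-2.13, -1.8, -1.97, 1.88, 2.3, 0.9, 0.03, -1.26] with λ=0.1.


‖w‖₂² = (-2.13)² + (-1.8)² + (-1.97)² + (1.88)² + (2.3)² + (0.9)² + (0.03)² + (-1.26)²
     = 4.5369 + 3.24 + 3.8809 + 3.5344 + 5.29 + 0.81 + 0.0009 + 1.5876
     = 22.8807
λ·‖w‖₂² = 0.1·22.8807 = 2.28807

2.28807


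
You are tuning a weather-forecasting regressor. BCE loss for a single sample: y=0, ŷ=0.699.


BCE = -[y·ln(p) + (1-y)·ln(1-p)]
= -0 - 1·ln(1-0.699)
= -ln(0.301) = 1.2006

1.2006


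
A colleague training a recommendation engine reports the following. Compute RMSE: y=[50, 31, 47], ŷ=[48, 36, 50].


MSE = 38/3 = 12.6667
RMSE = √(38/3) = 3.559

3.559


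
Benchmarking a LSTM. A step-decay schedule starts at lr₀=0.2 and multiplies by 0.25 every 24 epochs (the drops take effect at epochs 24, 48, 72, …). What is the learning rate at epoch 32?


n_drops = ⌊32/24⌋ = 1
lr = 0.2·0.25^1 = 0.2·0.25 = 0.05

0.05


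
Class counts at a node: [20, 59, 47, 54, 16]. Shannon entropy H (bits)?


Probabilities: [20/196, 59/196, 47/196, 54/196, 16/196] ≈ [0.102, 0.301, 0.2398, 0.2755, 0.0816]
H = -((20/196)·log₂(20/196) + (59/196)·log₂(59/196) + (47/196)·log₂(47/196) + (54/196)·log₂(54/196) + (16/196)·log₂(16/196))
  = 2.1589 bits

2.1589 bits


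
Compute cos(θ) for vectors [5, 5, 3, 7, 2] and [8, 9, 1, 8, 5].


A·B = 5·8 + 5·9 + 3·1 + 7·8 + 2·5 = 154
‖A‖ = √112 = 10.583, ‖B‖ = √235 = 15.3297
cos = 154/(√112·√235) = 154/√26320 = 0.9492

0.9492


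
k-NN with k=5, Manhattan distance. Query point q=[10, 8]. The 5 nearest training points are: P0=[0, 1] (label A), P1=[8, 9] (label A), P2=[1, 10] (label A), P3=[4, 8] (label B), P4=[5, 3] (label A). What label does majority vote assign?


d(q,P0) = 17  (label A)
d(q,P1) = 3  (label A)
d(q,P2) = 11  (label A)
d(q,P3) = 6  (label B)
d(q,P4) = 10  (label A)
Votes: A=4, B=1
Majority → A

A


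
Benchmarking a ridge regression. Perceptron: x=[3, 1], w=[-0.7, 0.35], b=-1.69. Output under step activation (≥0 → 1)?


z = (3)·(-0.7) + (1)·(0.35) - 1.69
  = -3.44
step(z) = 0 (z<0)

0


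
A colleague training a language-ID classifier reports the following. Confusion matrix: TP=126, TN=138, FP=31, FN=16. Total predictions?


Total = TP + TN + FP + FN
= 126 + 138 + 31 + 16
= 311
(Predicted positive: 157, predicted negative: 154)

311


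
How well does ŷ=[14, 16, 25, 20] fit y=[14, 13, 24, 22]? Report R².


ȳ = 18.25
SS_res = Σ(y-ŷ)² = 14
SS_tot = Σ(y-ȳ)² = 92.75
R² = 1 - SS_res/SS_tot = 1 - 0.1509 = 0.8491

0.8491


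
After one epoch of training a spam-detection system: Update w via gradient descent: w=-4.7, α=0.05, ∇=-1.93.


w_new = w - α·∇
= -4.7 - 0.05·-1.93
= -4.7 + 0.0965
= -4.6035

-4.6035


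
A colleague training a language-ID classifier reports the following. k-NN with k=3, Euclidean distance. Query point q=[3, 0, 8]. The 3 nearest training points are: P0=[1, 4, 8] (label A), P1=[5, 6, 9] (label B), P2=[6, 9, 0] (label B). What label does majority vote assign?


d(q,P0) = 4.4721  (label A)
d(q,P1) = 6.4031  (label B)
d(q,P2) = 12.4097  (label B)
Votes: A=1, B=2
Majority → B

B


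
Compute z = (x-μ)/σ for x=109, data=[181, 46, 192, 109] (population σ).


μ = 132, σ = 59.0042
z = (109 - 132)/59.0042 = -0.3898

-0.3898


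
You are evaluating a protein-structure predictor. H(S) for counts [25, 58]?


Probabilities: [25/83, 58/83] ≈ [0.3012, 0.6988]
H = -((25/83)·log₂(25/83) + (58/83)·log₂(58/83))
  = 0.8828 bits

0.8828 bits


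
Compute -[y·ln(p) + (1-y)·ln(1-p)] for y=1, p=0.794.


BCE = -[y·ln(p) + (1-y)·ln(1-p)]
= -1·ln(0.794) - 0
= -ln(0.794) = 0.2307

0.2307


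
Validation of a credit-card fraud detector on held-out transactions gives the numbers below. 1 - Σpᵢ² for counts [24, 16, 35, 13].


Probabilities: [24/88, 16/88, 35/88, 13/88] ≈ [0.2727, 0.1818, 0.3977, 0.1477]
Σpᵢ² = (576 + 256 + 1225 + 169)/88² = 2226/7744
Gini = 1 - Σpᵢ² = 1 - 2226/7744 = 0.7126

0.7126


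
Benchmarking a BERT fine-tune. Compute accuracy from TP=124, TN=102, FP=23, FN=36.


Accuracy = (TP+TN)/(TP+TN+FP+FN)
= (124+102)/(285)
= 226/285 = 79.3%

79.3%


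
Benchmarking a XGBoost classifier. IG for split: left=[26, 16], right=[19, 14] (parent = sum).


Parent = [45, 30], H_parent = 0.971
H_left = 0.9587 (n=42), H_right = 0.9834 (n=33)
H_children = (42/75)·0.9587 + (33/75)·0.9834 = 0.9696
IG = 0.971 - 0.9696 = 0.0014

0.0014


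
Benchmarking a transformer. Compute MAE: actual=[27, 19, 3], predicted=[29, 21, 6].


Absolute errors: |27-29|=2, |19-21|=2, |3-6|=3
Sum = 7
MAE = 7/3 = 7/3

7/3


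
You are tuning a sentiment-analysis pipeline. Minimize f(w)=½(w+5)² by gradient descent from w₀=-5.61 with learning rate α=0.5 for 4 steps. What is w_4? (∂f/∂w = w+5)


step 1: grad = -5.61+5 = -0.61; w = -5.61 - 0.5·(-0.61) = -5.305
step 2: grad = -5.305+5 = -0.305; w = -5.305 - 0.5·(-0.305) = -5.1525
step 3: grad = -5.1525+5 = -0.1525; w = -5.1525 - 0.5·(-0.1525) = -5.07625
step 4: grad = -5.07625+5 = -0.07625; w = -5.07625 - 0.5·(-0.07625) = -5.038125

-5.038125


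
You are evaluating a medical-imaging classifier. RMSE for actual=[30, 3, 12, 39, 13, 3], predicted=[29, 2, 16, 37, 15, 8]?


MSE = 51/6 = 8.5
RMSE = √(51/6) = 2.9155

2.9155


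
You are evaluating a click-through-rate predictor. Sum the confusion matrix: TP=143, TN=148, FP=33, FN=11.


Total = TP + TN + FP + FN
= 143 + 148 + 33 + 11
= 335
(Predicted positive: 176, predicted negative: 159)

335


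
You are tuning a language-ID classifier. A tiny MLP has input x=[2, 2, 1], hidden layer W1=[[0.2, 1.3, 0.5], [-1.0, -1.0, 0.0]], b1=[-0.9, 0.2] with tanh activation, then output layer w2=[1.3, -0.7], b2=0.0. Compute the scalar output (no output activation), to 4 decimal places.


z1[0] = (0.2)·(2) + (1.3)·(2) + (0.5)·(1) - 0.9 = 2.6
z1[1] = (-1.0)·(2) + (-1.0)·(2) + (0.0)·(1) + 0.2 = -3.8
h = tanh(z1) = [0.989, -0.999]
output = (1.3)·(0.989) + (-0.7)·(-0.999) + 0.0 = 1.985

1.985


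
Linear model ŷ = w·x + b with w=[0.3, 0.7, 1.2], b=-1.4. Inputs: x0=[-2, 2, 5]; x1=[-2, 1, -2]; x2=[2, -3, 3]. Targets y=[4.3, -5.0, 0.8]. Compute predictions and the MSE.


ŷ0 = (0.3)·(-2) + (0.7)·(2) + (1.2)·(5) - 1.4 = 5.4
ŷ1 = (0.3)·(-2) + (0.7)·(1) + (1.2)·(-2) - 1.4 = -3.7
ŷ2 = (0.3)·(2) + (0.7)·(-3) + (1.2)·(3) - 1.4 = 0.7
errors² = [1.21, 1.69, 0.01]
MSE = 2.9100/3 = 0.97

0.97


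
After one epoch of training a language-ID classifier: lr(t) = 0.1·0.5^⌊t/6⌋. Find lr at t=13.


n_drops = ⌊13/6⌋ = 2
lr = 0.1·0.5^2 = 0.1·0.25 = 0.025

0.025


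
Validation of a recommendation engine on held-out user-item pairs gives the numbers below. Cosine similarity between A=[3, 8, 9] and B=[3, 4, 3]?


A·B = 3·3 + 8·4 + 9·3 = 68
‖A‖ = √154 = 12.4097, ‖B‖ = √34 = 5.831
cos = 68/(√154·√34) = 68/√5236 = 0.9397

0.9397


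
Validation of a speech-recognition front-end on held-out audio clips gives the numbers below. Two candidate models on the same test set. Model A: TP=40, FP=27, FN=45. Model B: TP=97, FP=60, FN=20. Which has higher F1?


Model A: P=40/67=0.597, R=40/85=0.4706, F1=2PR/(P+R)=2TP/(2TP+FP+FN)=80/152=0.5263
Model B: P=97/157=0.6178, R=97/117=0.8291, F1=2PR/(P+R)=2TP/(2TP+FP+FN)=194/274=0.708
0.5263 < 0.708 → Model B

Model B


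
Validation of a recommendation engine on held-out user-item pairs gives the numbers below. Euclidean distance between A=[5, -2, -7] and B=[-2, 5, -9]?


d = √((5+ 2)² + (-2-5)² + (-7+ 9)²)
  = √(49 + 49 + 4)
  = √102 = 10.0995

10.0995


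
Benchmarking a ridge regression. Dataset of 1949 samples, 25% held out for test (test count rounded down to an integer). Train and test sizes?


Test = ⌊1949·25/100⌋ = 487
Train = 1949 - 487 = 1462

Train: 1462, Test: 487


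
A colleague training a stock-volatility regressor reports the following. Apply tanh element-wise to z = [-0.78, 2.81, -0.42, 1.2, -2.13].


tanh(-0.78) = -0.6527
tanh(2.81) = 0.9928
tanh(-0.42) = -0.3969
tanh(1.2) = 0.8337
tanh(-2.13) = -0.9721
result = [-0.6527, 0.9928, -0.3969, 0.8337, -0.9721]

[-0.6527, 0.9928, -0.3969, 0.8337, -0.9721]


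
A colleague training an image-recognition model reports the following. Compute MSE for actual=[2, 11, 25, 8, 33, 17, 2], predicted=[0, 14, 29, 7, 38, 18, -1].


Squared errors: (2-0)²=4, (11-14)²=9, (25-29)²=16, (8-7)²=1, (33-38)²=25, (17-18)²=1, (2+ 1)²=9
Sum = 65
MSE = 65/7 = 65/7

65/7


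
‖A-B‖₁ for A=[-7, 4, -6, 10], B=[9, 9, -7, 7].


d = |-7-9| + |4-9| + |-6+ 7| + |10-7|
  = 16 + 5 + 1 + 3
  = 25

25


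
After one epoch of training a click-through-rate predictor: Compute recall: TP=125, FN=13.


Recall = TP/(TP+FN)
= 125/(125+13)
= 125/138 = 90.58%

90.58%


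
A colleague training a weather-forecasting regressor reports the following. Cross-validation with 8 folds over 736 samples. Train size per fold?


Fold size = 736/8 = 92
Training per fold = 736 - 92 = 644

644


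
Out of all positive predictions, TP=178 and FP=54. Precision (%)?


Precision = TP/(TP+FP)
= 178/(178+54)
= 178/232 = 76.72%

76.72%


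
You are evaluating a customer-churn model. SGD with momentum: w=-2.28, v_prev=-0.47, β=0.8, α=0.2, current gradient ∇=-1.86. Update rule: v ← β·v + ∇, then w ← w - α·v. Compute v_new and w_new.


v_new = 0.8·-0.47 - 1.86 = -0.376 - 1.86 = -2.236
w_new = -2.28 - 0.2·-2.236 = -2.28 + 0.4472 = -1.8328

v_new=-2.236, w_new=-1.8328


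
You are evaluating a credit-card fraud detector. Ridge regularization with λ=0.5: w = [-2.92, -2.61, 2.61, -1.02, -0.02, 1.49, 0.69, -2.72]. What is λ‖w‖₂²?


‖w‖₂² = (-2.92)² + (-2.61)² + (2.61)² + (-1.02)² + (-0.02)² + (1.49)² + (0.69)² + (-2.72)²
     = 8.5264 + 6.8121 + 6.8121 + 1.0404 + 0.0004 + 2.2201 + 0.4761 + 7.3984
     = 33.286
λ·‖w‖₂² = 0.5·33.286 = 16.643

16.643


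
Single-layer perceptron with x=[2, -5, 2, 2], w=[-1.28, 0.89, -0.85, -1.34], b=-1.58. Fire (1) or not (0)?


z = (2)·(-1.28) + (-5)·(0.89) + (2)·(-0.85) + (2)·(-1.34) - 1.58
  = -12.97
step(z) = 0 (z<0)

0
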